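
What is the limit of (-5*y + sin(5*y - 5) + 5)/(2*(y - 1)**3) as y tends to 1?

Direct substitution gives 0/0.
Apply L'Hôpital: lim (5*cos(5*y - 5) - 5)/(6*(y - 1)^2), still 0/0.
Apply L'Hôpital: lim (-25*sin(5*y - 5))/(12*y - 12), still 0/0.
After 3 applications of L'Hôpital's rule the quotient is (-125*cos(5*y - 5))/(12); substituting y = 1 gives -125/12.

-125/12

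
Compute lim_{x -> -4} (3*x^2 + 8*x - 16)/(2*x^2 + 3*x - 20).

At x = -4 both the top and bottom vanish — a removable singularity. Factoring out (x + 4) from each leaves (3*x - 4)/(2*x - 5), which at x = -4 equals 16/13.

16/13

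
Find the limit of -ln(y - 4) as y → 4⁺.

∞

As y → 4⁺, y - 4 → 0⁺ and ln(y - 4) → −∞.
Multiplying by -1 gives ∞.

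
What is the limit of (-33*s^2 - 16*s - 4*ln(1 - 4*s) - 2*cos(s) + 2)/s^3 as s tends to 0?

Substitution gives 0/0 (the numerator vanishes to order 3).
Expand each term to order s^3: the coefficient of s^3 in -4·ln(1 - 4s) is 256/3 and in -2·cos(s) is 0.
Lower-order terms cancel with the polynomial part, so the numerator is (256/3)·s^3 + o(s^3), and the limit is (256/3)/(1) = 256/3.

256/3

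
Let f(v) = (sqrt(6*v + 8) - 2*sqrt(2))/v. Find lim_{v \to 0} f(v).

3*√(2)/4

Substitution gives 0/0. Multiply numerator and denominator by the conjugate √(8 + 6v) + √8.
The numerator becomes (8 + 6v) − 8 = 6v, so the expression simplifies to 6/(√(8 + 6v) + √8).
Letting v → 0 gives 6/(2√8) = 3*√(2)/4.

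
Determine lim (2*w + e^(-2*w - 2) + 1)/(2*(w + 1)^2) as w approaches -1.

Direct substitution gives 0/0.
Apply L'Hôpital: lim (2 - 2*e^(-2*w - 2))/(4*w + 4), still 0/0.
After 2 applications of L'Hôpital's rule the quotient is (4*e^(-2*w - 2))/(4); substituting w = -1 gives 1.

1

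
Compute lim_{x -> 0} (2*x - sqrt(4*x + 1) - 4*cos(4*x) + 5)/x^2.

34

Substitution gives 0/0; apply L'Hôpital's rule 2 times.
After differentiating numerator and denominator 2 times the quotient is (64*cos(4*x) + 4/(4*x + 1)^(3/2))/(2); at x = 0 this is 34.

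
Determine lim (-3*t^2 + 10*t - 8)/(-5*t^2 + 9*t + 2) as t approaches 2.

Direct substitution gives 0/0, so factor. Both numerator and denominator have (t - 2) as a factor.
After cancelling, the expression reduces to (4 - 3*t)/(-5*t - 1).
Substituting t = 2 gives 2/11.

2/11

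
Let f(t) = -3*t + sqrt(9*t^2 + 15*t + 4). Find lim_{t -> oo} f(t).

5/2

An ∞ − ∞ form. Rationalising with the conjugate, the difference becomes (15t + 4) / (√(9*t^2 + 15*t + 4) + 3t).
For large t the denominator behaves like 2·3t, so the quotient tends to 15/6 = 5/2.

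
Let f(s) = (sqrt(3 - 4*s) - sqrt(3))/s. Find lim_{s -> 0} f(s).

A 0/0 form; rationalise with √(3 - 4s) + √3. This collapses the numerator to -4s, leaving -4/(√(3 - 4s) + √3) → -4/(2√3) = -2*√(3)/3.

-2*√(3)/3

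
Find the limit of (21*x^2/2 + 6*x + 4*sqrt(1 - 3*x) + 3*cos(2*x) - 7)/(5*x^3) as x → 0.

-27/20

Substitution gives 0/0 (the numerator vanishes to order 3).
Expand each term to order x^3: the coefficient of x^3 in 3·cos(2x) is 0 and in 4·√(1 - 3x) is -27/4.
Lower-order terms cancel with the polynomial part, so the numerator is (-27/4)·x^3 + o(x^3), and the limit is (-27/4)/(5) = -27/20.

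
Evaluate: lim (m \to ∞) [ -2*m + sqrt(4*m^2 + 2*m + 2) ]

An ∞ − ∞ form. Rationalising with the conjugate, the difference becomes (2m + 2) / (√(4*m^2 + 2*m + 2) + 2m).
For large m the denominator behaves like 2·2m, so the quotient tends to 2/4 = 1/2.

1/2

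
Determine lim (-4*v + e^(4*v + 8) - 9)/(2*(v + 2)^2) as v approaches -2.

4

Direct substitution gives 0/0.
Apply L'Hôpital: lim (4*e^(4*v + 8) - 4)/(4*v + 8), still 0/0.
After 2 applications of L'Hôpital's rule the quotient is (16*e^(4*v + 8))/(4); substituting v = -2 gives 4.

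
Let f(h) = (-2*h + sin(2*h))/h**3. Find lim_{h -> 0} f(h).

-4/3

Direct substitution gives 0/0.
Apply L'Hôpital: lim (2*cos(2*h) - 2)/(3*h^2), still 0/0.
Apply L'Hôpital: lim (-4*sin(2*h))/(6*h), still 0/0.
After 3 applications of L'Hôpital's rule the quotient is (-8*cos(2*h))/(6); substituting h = 0 gives -4/3.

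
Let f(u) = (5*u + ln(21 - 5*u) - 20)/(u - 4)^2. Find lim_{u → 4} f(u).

Direct substitution gives 0/0.
Apply L'Hôpital: lim (5 - 5/(21 - 5*u))/(2*u - 8), still 0/0.
After 2 applications of L'Hôpital's rule the quotient is (-25/(21 - 5*u)^2)/(2); substituting u = 4 gives -25/2.

-25/2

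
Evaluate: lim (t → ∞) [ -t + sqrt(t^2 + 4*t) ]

An ∞ − ∞ form. Rationalising with the conjugate, the difference becomes (4t) / (√(t^2 + 4*t) + t).
For large t the denominator behaves like 2·t, so the quotient tends to 4/2 = 2.

2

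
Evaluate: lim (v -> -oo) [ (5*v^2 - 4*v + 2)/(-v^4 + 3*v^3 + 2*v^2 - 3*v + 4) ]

0

The denominator has degree 4 and the numerator degree 2. Dividing numerator and denominator by v^4 sends every term to 0 except the leading denominator term, so the limit is 0.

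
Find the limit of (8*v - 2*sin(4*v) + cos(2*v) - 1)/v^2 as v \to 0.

Substitution gives 0/0; apply L'Hôpital's rule 2 times.
After differentiating numerator and denominator 2 times the quotient is (32*sin(4*v) - 4*cos(2*v))/(2); at v = 0 this is -2.

-2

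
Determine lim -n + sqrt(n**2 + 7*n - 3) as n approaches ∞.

An ∞ − ∞ form. Rationalising with the conjugate, the difference becomes (7n - 3) / (√(n^2 + 7*n - 3) + n).
For large n the denominator behaves like 2·n, so the quotient tends to 7/2 = 7/2.

7/2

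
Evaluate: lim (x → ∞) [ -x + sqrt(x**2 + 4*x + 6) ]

An ∞ − ∞ form. Rationalising with the conjugate, the difference becomes (4x + 6) / (√(x^2 + 4*x + 6) + x).
For large x the denominator behaves like 2·x, so the quotient tends to 4/2 = 2.

2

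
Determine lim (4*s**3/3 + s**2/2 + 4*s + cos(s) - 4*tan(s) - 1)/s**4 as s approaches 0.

1/24

Substitution gives 0/0; apply L'Hôpital's rule 4 times.
After differentiating numerator and denominator 4 times the quotient is (cos(s) - 96*tan(s)^5 - 160*tan(s)^3 - 64*tan(s))/(24); at s = 0 this is 1/24.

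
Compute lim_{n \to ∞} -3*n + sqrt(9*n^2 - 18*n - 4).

An ∞ − ∞ form. Rationalising with the conjugate, the difference becomes (-18n - 4) / (√(9*n^2 - 18*n - 4) + 3n).
For large n the denominator behaves like 2·3n, so the quotient tends to -18/6 = -3.

-3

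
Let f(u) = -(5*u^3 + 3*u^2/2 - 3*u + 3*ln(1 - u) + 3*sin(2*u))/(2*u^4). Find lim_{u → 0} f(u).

3/8

Substitution gives 0/0; apply L'Hôpital's rule 4 times.
After differentiating numerator and denominator 4 times the quotient is (48*sin(2*u) - 18/(u - 1)^4)/(-48); at u = 0 this is 3/8.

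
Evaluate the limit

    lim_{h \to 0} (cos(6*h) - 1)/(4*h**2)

Direct substitution gives 0/0.
Apply L'Hôpital: lim (-6*sin(6*h))/(8*h), still 0/0.
After 2 applications of L'Hôpital's rule the quotient is (-36*cos(6*h))/(8); substituting h = 0 gives -9/2.

-9/2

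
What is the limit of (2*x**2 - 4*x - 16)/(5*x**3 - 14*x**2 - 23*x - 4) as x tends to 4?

At x = 4 both the top and bottom vanish — a removable singularity. Factoring out (x - 4) from each leaves (2*x + 4)/(5*x^2 + 6*x + 1), which at x = 4 equals 4/35.

4/35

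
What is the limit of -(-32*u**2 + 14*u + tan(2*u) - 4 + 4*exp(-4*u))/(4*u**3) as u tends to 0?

Substitution gives 0/0 (the numerator vanishes to order 3).
Expand each term to order u^3: the coefficient of u^3 in 4·e^(-4u) is -128/3 and in tan(2u) is 8/3.
Lower-order terms cancel with the polynomial part, so the numerator is (-40)·u^3 + o(u^3), and the limit is (-40)/(-4) = 10.

10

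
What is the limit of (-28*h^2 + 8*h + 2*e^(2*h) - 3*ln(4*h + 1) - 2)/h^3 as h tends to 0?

-184/3

Substitution gives 0/0 (the numerator vanishes to order 3).
Expand each term to order h^3: the coefficient of h^3 in 2·e^(2h) is 8/3 and in -3·ln(1 + 4h) is -64.
Lower-order terms cancel with the polynomial part, so the numerator is (-184/3)·h^3 + o(h^3), and the limit is (-184/3)/(1) = -184/3.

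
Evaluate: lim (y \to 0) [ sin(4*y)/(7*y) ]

4/7

Substitution gives 0/0.
Write it as (4/7)·sin(4y)/(4y); since sin(u)/u → 1, the limit is 4/7.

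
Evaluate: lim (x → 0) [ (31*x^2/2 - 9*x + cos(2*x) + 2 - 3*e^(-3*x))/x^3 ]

Substitution gives 0/0 (the numerator vanishes to order 3).
Expand each term to order x^3: the coefficient of x^3 in cos(2x) is 0 and in -3·e^(-3x) is 27/2.
Lower-order terms cancel with the polynomial part, so the numerator is (27/2)·x^3 + o(x^3), and the limit is (27/2)/(1) = 27/2.

27/2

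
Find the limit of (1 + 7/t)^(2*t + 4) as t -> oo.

e^(14)

The base → 1 and the exponent → ∞: a 1^∞ form.
Take logarithms: (2t + 4)·ln(1 + 7/t). Since ln(1+u) ~ u for small u, this behaves like (2t)·(7/t) → 14.
So the limit is e^(14).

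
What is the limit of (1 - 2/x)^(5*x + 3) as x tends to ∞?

Write it as [(1 - 2/x)^x]^(5) · (1 - 2/x)^(3). The bracketed term tends to e^(-2) and the second factor to 1, so the limit is e^(-10).

e^(-10)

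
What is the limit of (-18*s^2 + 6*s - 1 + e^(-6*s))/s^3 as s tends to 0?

-36

Direct substitution gives 0/0.
Apply L'Hôpital: lim (-36*s + 6 - 6*e^(-6*s))/(3*s^2), still 0/0.
Apply L'Hôpital: lim (-36 + 36*e^(-6*s))/(6*s), still 0/0.
After 3 applications of L'Hôpital's rule the quotient is (-216*e^(-6*s))/(6); substituting s = 0 gives -36.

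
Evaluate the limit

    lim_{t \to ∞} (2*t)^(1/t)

Base → ∞ and exponent → 0: an ∞^0 form.
Take logs: (1/t)·ln(2·t^1) = (ln 2 + 1·ln t)/t → 0.
So the limit is e^0 = 1.

1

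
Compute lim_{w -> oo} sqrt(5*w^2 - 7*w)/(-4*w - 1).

For large |w|, √(5*w^2 - 7*w) ≈ √5·|w| and the denominator ≈ -4w.
Since w → +∞, |w| = w, giving √5/(-4) = -√(5)/4.

-√(5)/4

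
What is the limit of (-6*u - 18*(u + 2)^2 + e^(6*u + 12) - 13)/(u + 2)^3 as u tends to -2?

36

Direct substitution gives 0/0.
Apply L'Hôpital: lim (-36*u + 6*e^(6*u + 12) - 78)/(3*(u + 2)^2), still 0/0.
Apply L'Hôpital: lim (36*e^(6*u + 12) - 36)/(6*u + 12), still 0/0.
After 3 applications of L'Hôpital's rule the quotient is (216*e^(6*u + 12))/(6); substituting u = -2 gives 36.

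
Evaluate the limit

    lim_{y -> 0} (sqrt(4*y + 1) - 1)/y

A 0/0 form; rationalise with √(1 + 4y) + √1. This collapses the numerator to 4y, leaving 4/(√(1 + 4y) + √1) → 4/(2√1) = 2.

2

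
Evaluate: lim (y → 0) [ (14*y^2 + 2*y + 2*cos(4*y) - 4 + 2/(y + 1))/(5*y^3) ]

-2/5

Substitution gives 0/0 (the numerator vanishes to order 3).
Expand each term to order y^3: the coefficient of y^3 in 2·1/(1 + y) is -2 and in 2·cos(4y) is 0.
Lower-order terms cancel with the polynomial part, so the numerator is (-2)·y^3 + o(y^3), and the limit is (-2)/(5) = -2/5.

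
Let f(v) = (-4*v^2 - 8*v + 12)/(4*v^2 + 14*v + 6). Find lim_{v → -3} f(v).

-8/5

At v = -3 both the top and bottom vanish — a removable singularity. Factoring out (v + 3) from each leaves (4 - 4*v)/(4*v + 2), which at v = -3 equals -8/5.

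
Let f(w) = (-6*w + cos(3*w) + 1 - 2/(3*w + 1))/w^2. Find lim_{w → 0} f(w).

-45/2

Substitution gives 0/0 (the numerator vanishes to order 2).
Expand each term to order w^2: the coefficient of w^2 in -2·1/(1 + 3w) is -18 and in cos(3w) is -9/2.
Lower-order terms cancel with the polynomial part, so the numerator is (-45/2)·w^2 + o(w^2), and the limit is (-45/2)/(1) = -45/2.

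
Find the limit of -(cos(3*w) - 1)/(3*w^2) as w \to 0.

Direct substitution gives 0/0.
Apply L'Hôpital: lim (-3*sin(3*w))/(-6*w), still 0/0.
After 2 applications of L'Hôpital's rule the quotient is (-9*cos(3*w))/(-6); substituting w = 0 gives 3/2.

3/2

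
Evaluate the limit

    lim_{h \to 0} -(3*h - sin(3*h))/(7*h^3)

Direct substitution gives 0/0.
Apply L'Hôpital: lim (3 - 3*cos(3*h))/(-21*h^2), still 0/0.
Apply L'Hôpital: lim (9*sin(3*h))/(-42*h), still 0/0.
After 3 applications of L'Hôpital's rule the quotient is (27*cos(3*h))/(-42); substituting h = 0 gives -9/14.

-9/14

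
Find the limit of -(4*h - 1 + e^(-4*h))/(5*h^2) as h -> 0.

Direct substitution gives 0/0.
Apply L'Hôpital: lim (4 - 4*e^(-4*h))/(-10*h), still 0/0.
After 2 applications of L'Hôpital's rule the quotient is (16*e^(-4*h))/(-10); substituting h = 0 gives -8/5.

-8/5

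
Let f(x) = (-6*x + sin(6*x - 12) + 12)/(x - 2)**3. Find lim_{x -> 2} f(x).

-36

Direct substitution gives 0/0.
Apply L'Hôpital: lim (6*cos(6*x - 12) - 6)/(3*(x - 2)^2), still 0/0.
Apply L'Hôpital: lim (-36*sin(6*x - 12))/(6*x - 12), still 0/0.
After 3 applications of L'Hôpital's rule the quotient is (-216*cos(6*x - 12))/(6); substituting x = 2 gives -36.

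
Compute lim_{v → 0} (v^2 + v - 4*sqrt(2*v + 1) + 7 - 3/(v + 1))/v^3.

Substitution gives 0/0 (the numerator vanishes to order 3).
Expand each term to order v^3: the coefficient of v^3 in -3·1/(1 + v) is 3 and in -4·√(1 + 2v) is -2.
Lower-order terms cancel with the polynomial part, so the numerator is (1)·v^3 + o(v^3), and the limit is (1)/(1) = 1.

1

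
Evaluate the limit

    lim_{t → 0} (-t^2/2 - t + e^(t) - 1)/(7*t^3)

1/42

Direct substitution gives 0/0.
Apply L'Hôpital: lim (-t + e^(t) - 1)/(21*t^2), still 0/0.
Apply L'Hôpital: lim (e^(t) - 1)/(42*t), still 0/0.
After 3 applications of L'Hôpital's rule the quotient is (e^(t))/(42); substituting t = 0 gives 1/42.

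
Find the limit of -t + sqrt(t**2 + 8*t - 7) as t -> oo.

4

An ∞ − ∞ form. Rationalising with the conjugate, the difference becomes (8t - 7) / (√(t^2 + 8*t - 7) + t).
For large t the denominator behaves like 2·t, so the quotient tends to 8/2 = 4.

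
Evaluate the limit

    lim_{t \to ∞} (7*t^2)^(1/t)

Base → ∞ and exponent → 0: an ∞^0 form.
Take logs: (1/t)·ln(7·t^2) = (ln 7 + 2·ln t)/t → 0.
So the limit is e^0 = 1.

1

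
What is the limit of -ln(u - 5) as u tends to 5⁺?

∞

As u → 5⁺, u - 5 → 0⁺ and ln(u - 5) → −∞.
Multiplying by -1 gives ∞.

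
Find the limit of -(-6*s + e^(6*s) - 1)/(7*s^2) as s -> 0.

Direct substitution gives 0/0.
Apply L'Hôpital: lim (6*e^(6*s) - 6)/(-14*s), still 0/0.
After 2 applications of L'Hôpital's rule the quotient is (36*e^(6*s))/(-14); substituting s = 0 gives -18/7.

-18/7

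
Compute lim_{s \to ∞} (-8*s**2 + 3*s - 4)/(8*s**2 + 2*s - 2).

-1

Numerator and denominator both have degree 2.
Dividing every term by s^2, all lower-order terms vanish and the limit is the ratio of leading coefficients, -8/(8) = -1.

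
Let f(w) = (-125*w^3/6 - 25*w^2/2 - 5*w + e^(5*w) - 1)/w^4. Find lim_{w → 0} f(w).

625/24

Direct substitution gives 0/0.
Apply L'Hôpital: lim (-125*w^2/2 - 25*w + 5*e^(5*w) - 5)/(4*w^3), still 0/0.
Apply L'Hôpital: lim (-125*w + 25*e^(5*w) - 25)/(12*w^2), still 0/0.
Apply L'Hôpital: lim (125*e^(5*w) - 125)/(24*w), still 0/0.
After 4 applications of L'Hôpital's rule the quotient is (625*e^(5*w))/(24); substituting w = 0 gives 625/24.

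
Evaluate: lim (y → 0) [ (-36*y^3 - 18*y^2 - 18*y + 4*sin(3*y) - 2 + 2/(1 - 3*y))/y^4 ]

162

Substitution gives 0/0 (the numerator vanishes to order 4).
Expand each term to order y^4: the coefficient of y^4 in 2·1/(1 - 3y) is 162 and in 4·sin(3y) is 0.
Lower-order terms cancel with the polynomial part, so the numerator is (162)·y^4 + o(y^4), and the limit is (162)/(1) = 162.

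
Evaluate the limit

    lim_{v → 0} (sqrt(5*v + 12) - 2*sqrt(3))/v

5*√(3)/12

A 0/0 form; rationalise with √(12 + 5v) + √12. This collapses the numerator to 5v, leaving 5/(√(12 + 5v) + √12) → 5/(2√12) = 5*√(3)/12.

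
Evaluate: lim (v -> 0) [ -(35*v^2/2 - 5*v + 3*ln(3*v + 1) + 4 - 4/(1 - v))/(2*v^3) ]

-23/2

Substitution gives 0/0; apply L'Hôpital's rule 3 times.
After differentiating numerator and denominator 3 times the quotient is (162/(3*v + 1)^3 - 24/(v - 1)^4)/(-12); at v = 0 this is -23/2.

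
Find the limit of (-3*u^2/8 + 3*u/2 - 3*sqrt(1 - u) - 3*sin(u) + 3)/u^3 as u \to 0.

Substitution gives 0/0; apply L'Hôpital's rule 3 times.
After differentiating numerator and denominator 3 times the quotient is (3*cos(u) + 9/(8*(1 - u)^(5/2)))/(6); at u = 0 this is 11/16.

11/16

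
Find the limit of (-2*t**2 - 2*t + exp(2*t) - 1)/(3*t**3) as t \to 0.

Direct substitution gives 0/0.
Apply L'Hôpital: lim (-4*t + 2*e^(2*t) - 2)/(9*t^2), still 0/0.
Apply L'Hôpital: lim (4*e^(2*t) - 4)/(18*t), still 0/0.
After 3 applications of L'Hôpital's rule the quotient is (8*e^(2*t))/(18); substituting t = 0 gives 4/9.

4/9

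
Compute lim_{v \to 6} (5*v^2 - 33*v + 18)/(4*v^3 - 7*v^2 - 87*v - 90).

Since v = 6 makes numerator and denominator zero, (v - 6) divides both.
Cancelling it gives (5*v - 3)/(4*v^2 + 17*v + 15); now plug in v = 6 to get 3/29.

3/29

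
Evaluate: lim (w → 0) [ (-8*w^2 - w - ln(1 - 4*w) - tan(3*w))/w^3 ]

Substitution gives 0/0 (the numerator vanishes to order 3).
Expand each term to order w^3: the coefficient of w^3 in −ln(1 - 4w) is 64/3 and in −tan(3w) is -9.
Lower-order terms cancel with the polynomial part, so the numerator is (37/3)·w^3 + o(w^3), and the limit is (37/3)/(1) = 37/3.

37/3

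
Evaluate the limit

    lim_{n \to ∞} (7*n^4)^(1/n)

1

Base → ∞ and exponent → 0: an ∞^0 form.
Take logs: (1/n)·ln(7·n^4) = (ln 7 + 4·ln n)/n → 0.
So the limit is e^0 = 1.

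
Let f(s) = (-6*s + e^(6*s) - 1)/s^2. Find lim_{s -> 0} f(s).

18

Direct substitution gives 0/0.
Apply L'Hôpital: lim (6*e^(6*s) - 6)/(2*s), still 0/0.
After 2 applications of L'Hôpital's rule the quotient is (36*e^(6*s))/(2); substituting s = 0 gives 18.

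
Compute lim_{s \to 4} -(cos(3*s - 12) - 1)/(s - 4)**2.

Direct substitution gives 0/0.
Apply L'Hôpital: lim (-3*sin(3*s - 12))/(8 - 2*s), still 0/0.
After 2 applications of L'Hôpital's rule the quotient is (-9*cos(3*s - 12))/(-2); substituting s = 4 gives 9/2.

9/2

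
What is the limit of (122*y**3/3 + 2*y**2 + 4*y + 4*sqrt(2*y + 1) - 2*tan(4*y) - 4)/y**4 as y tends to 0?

Substitution gives 0/0 (the numerator vanishes to order 4).
Expand each term to order y^4: the coefficient of y^4 in 4·√(1 + 2y) is -5/2 and in -2·tan(4y) is 0.
Lower-order terms cancel with the polynomial part, so the numerator is (-5/2)·y^4 + o(y^4), and the limit is (-5/2)/(1) = -5/2.

-5/2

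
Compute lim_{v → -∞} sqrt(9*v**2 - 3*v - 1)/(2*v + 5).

-3/2

For large |v|, √(9*v^2 - 3*v - 1) ≈ √9·|v| and the denominator ≈ 2v.
Since v → −∞, |v| = −v, giving −√9/(2) = -3/2.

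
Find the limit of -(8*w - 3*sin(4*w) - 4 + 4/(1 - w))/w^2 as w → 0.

Substitution gives 0/0; apply L'Hôpital's rule 2 times.
After differentiating numerator and denominator 2 times the quotient is (48*sin(4*w) - 8/(w - 1)^3)/(-2); at w = 0 this is -4.

-4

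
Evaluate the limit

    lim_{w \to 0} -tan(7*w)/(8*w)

-7/8

Substitution gives 0/0.
Since tan(u)/u → 1 as u → 0, tan(7w)/(7w) → 1 and the limit is 7/(-8) = -7/8.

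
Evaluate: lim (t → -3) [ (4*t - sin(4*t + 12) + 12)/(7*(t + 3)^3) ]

32/21

Direct substitution gives 0/0.
Apply L'Hôpital: lim (4 - 4*cos(4*t + 12))/(21*(t + 3)^2), still 0/0.
Apply L'Hôpital: lim (16*sin(4*t + 12))/(42*t + 126), still 0/0.
After 3 applications of L'Hôpital's rule the quotient is (64*cos(4*t + 12))/(42); substituting t = -3 gives 32/21.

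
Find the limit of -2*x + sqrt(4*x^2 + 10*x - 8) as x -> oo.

This has the form ∞ − ∞. Multiply and divide by the conjugate √(4*x^2 + 10*x - 8) + 2x.
That gives (10x - 8) / (√(4*x^2 + 10*x - 8) + 2x).
Divide numerator and denominator by x: the limit is 10/(2·2) = 5/2.

5/2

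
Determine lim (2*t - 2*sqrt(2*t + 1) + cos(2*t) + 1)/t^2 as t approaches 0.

-1

Substitution gives 0/0; apply L'Hôpital's rule 2 times.
After differentiating numerator and denominator 2 times the quotient is (-4*cos(2*t) + 2/(2*t + 1)^(3/2))/(2); at t = 0 this is -1.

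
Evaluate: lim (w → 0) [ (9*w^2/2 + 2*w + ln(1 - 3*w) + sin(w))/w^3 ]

-55/6

Substitution gives 0/0 (the numerator vanishes to order 3).
Expand each term to order w^3: the coefficient of w^3 in sin(w) is -1/6 and in ln(1 - 3w) is -9.
Lower-order terms cancel with the polynomial part, so the numerator is (-55/6)·w^3 + o(w^3), and the limit is (-55/6)/(1) = -55/6.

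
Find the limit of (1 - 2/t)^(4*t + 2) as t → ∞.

e^(-8)

Let L be the limit and take ln: ln L = lim (4t + 2)·ln(1 - 2/t) = lim (4t + 2)·(-2/t + O(1/t²)) = -8.
Hence L = e^(-8).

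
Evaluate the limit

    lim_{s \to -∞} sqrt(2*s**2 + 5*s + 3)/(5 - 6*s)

√(2)/6

For large |s|, √(2*s^2 + 5*s + 3) ≈ √2·|s| and the denominator ≈ -6s.
Since s → −∞, |s| = −s, giving −√2/(-6) = √(2)/6.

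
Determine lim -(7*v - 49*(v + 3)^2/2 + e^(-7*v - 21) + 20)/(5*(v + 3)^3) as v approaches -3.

343/30

Direct substitution gives 0/0.
Apply L'Hôpital: lim (-49*v - 7*e^(-7*v - 21) - 140)/(-15*(v + 3)^2), still 0/0.
Apply L'Hôpital: lim (49*e^(-7*v - 21) - 49)/(-30*v - 90), still 0/0.
After 3 applications of L'Hôpital's rule the quotient is (-343*e^(-7*v - 21))/(-30); substituting v = -3 gives 343/30.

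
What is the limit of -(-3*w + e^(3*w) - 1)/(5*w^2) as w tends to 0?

Direct substitution gives 0/0.
Apply L'Hôpital: lim (3*e^(3*w) - 3)/(-10*w), still 0/0.
After 2 applications of L'Hôpital's rule the quotient is (9*e^(3*w))/(-10); substituting w = 0 gives -9/10.

-9/10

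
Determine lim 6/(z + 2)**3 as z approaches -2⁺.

∞

As z → -2⁺, (z + 2) → 0⁺, so (z + 2)^3 → 0⁺ and 6/(z + 2)^3 → ∞.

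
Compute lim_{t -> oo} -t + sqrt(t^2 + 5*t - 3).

An ∞ − ∞ form. Rationalising with the conjugate, the difference becomes (5t - 3) / (√(t^2 + 5*t - 3) + t).
For large t the denominator behaves like 2·t, so the quotient tends to 5/2 = 5/2.

5/2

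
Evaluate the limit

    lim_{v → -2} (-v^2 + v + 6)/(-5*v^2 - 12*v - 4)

Direct substitution gives 0/0, so factor. Both numerator and denominator have (v + 2) as a factor.
After cancelling, the expression reduces to (3 - v)/(-5*v - 2).
Substituting v = -2 gives 5/8.

5/8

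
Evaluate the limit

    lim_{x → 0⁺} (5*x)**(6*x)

1

Base → 0⁺ and exponent → 0⁺: a 0^0 form.
Take logs: 6x·ln(5x). This is 0·(−∞); rewriting as ln(5x)/(1/(6x)) and applying L'Hôpital gives 0.
Hence the limit is e^0 = 1.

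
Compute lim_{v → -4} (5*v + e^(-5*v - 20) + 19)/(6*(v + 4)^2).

Direct substitution gives 0/0.
Apply L'Hôpital: lim (5 - 5*e^(-5*v - 20))/(12*v + 48), still 0/0.
After 2 applications of L'Hôpital's rule the quotient is (25*e^(-5*v - 20))/(12); substituting v = -4 gives 25/12.

25/12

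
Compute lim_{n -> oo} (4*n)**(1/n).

Base → ∞ and exponent → 0: an ∞^0 form.
Take logs: (1/n)·ln(4·n^1) = (ln 4 + 1·ln n)/n → 0.
So the limit is e^0 = 1.

1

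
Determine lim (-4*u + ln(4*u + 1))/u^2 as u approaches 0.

-8

Direct substitution gives 0/0.
Apply L'Hôpital: lim (-4 + 4/(4*u + 1))/(2*u), still 0/0.
After 2 applications of L'Hôpital's rule the quotient is (-16/(4*u + 1)^2)/(2); substituting u = 0 gives -8.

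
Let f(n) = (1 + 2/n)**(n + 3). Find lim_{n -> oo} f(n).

Let L be the limit and take ln: ln L = lim (n + 3)·ln(1 + 2/n) = lim (n + 3)·(2/n + O(1/n²)) = 2.
Hence L = e^(2).

e^(2)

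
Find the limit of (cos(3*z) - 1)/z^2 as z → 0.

-9/2

Direct substitution gives 0/0.
Apply L'Hôpital: lim (-3*sin(3*z))/(2*z), still 0/0.
After 2 applications of L'Hôpital's rule the quotient is (-9*cos(3*z))/(2); substituting z = 0 gives -9/2.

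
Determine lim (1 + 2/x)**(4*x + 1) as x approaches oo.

e^(8)

Let L be the limit and take ln: ln L = lim (4x + 1)·ln(1 + 2/x) = lim (4x + 1)·(2/x + O(1/x²)) = 8.
Hence L = e^(8).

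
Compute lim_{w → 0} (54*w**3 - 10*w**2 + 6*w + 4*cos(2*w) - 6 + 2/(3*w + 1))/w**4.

Substitution gives 0/0; apply L'Hôpital's rule 4 times.
After differentiating numerator and denominator 4 times the quotient is (64*cos(2*w) + 3888/(3*w + 1)^5)/(24); at w = 0 this is 494/3.

494/3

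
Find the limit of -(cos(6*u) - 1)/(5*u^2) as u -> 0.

Direct substitution gives 0/0.
Apply L'Hôpital: lim (-6*sin(6*u))/(-10*u), still 0/0.
After 2 applications of L'Hôpital's rule the quotient is (-36*cos(6*u))/(-10); substituting u = 0 gives 18/5.

18/5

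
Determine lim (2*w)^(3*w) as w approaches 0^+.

Base → 0⁺ and exponent → 0⁺: a 0^0 form.
Take logs: 3w·ln(2w). This is 0·(−∞); rewriting as ln(2w)/(1/(3w)) and applying L'Hôpital gives 0.
Hence the limit is e^0 = 1.

1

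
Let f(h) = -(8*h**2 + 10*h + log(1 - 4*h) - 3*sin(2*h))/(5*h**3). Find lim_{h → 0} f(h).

Substitution gives 0/0; apply L'Hôpital's rule 3 times.
After differentiating numerator and denominator 3 times the quotient is (24*cos(2*h) + 128/(4*h - 1)^3)/(-30); at h = 0 this is 52/15.

52/15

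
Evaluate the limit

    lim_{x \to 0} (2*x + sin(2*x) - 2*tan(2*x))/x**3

-20/3

Substitution gives 0/0 (the numerator vanishes to order 3).
Expand each term to order x^3: the coefficient of x^3 in -2·tan(2x) is -16/3 and in sin(2x) is -4/3.
Lower-order terms cancel with the polynomial part, so the numerator is (-20/3)·x^3 + o(x^3), and the limit is (-20/3)/(1) = -20/3.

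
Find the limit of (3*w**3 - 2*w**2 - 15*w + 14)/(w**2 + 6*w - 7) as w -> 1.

Direct substitution gives 0/0, so factor. Both numerator and denominator have (w - 1) as a factor.
After cancelling, the expression reduces to (3*w^2 + w - 14)/(w + 7).
Substituting w = 1 gives -5/4.

-5/4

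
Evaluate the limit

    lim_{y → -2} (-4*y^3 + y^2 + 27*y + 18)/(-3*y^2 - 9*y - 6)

Since y = -2 makes numerator and denominator zero, (y + 2) divides both.
Cancelling it gives (-4*y^2 + 9*y + 9)/(-3*y - 3); now plug in y = -2 to get -25/3.

-25/3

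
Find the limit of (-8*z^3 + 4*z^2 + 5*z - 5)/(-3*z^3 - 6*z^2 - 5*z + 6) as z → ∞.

8/3

Numerator and denominator both have degree 3.
Dividing every term by z^3, all lower-order terms vanish and the limit is the ratio of leading coefficients, -8/(-3) = 8/3.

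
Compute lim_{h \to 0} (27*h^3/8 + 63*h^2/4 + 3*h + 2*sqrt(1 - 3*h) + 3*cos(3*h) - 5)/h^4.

243/64

Substitution gives 0/0 (the numerator vanishes to order 4).
Expand each term to order h^4: the coefficient of h^4 in 2·√(1 - 3h) is -405/64 and in 3·cos(3h) is 81/8.
Lower-order terms cancel with the polynomial part, so the numerator is (243/64)·h^4 + o(h^4), and the limit is (243/64)/(1) = 243/64.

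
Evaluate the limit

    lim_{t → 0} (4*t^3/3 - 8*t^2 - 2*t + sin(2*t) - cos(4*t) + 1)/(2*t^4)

Substitution gives 0/0 (the numerator vanishes to order 4).
Expand each term to order t^4: the coefficient of t^4 in −cos(4t) is -32/3 and in sin(2t) is 0.
Lower-order terms cancel with the polynomial part, so the numerator is (-32/3)·t^4 + o(t^4), and the limit is (-32/3)/(2) = -16/3.

-16/3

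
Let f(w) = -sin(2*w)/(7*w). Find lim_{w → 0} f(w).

Substitution gives 0/0.
Write it as (2/(-7))·sin(2w)/(2w); since sin(u)/u → 1, the limit is -2/7.

-2/7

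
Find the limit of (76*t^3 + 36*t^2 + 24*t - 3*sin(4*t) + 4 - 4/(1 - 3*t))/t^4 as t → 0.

-324

Substitution gives 0/0 (the numerator vanishes to order 4).
Expand each term to order t^4: the coefficient of t^4 in -3·sin(4t) is 0 and in -4·1/(1 - 3t) is -324.
Lower-order terms cancel with the polynomial part, so the numerator is (-324)·t^4 + o(t^4), and the limit is (-324)/(1) = -324.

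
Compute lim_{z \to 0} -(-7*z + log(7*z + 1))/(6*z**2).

Direct substitution gives 0/0.
Apply L'Hôpital: lim (-7 + 7/(7*z + 1))/(-12*z), still 0/0.
After 2 applications of L'Hôpital's rule the quotient is (-49/(7*z + 1)^2)/(-12); substituting z = 0 gives 49/12.

49/12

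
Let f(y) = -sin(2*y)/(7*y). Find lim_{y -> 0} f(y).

-2/7

Substitution gives 0/0.
Write it as (2/(-7))·sin(2y)/(2y); since sin(u)/u → 1, the limit is -2/7.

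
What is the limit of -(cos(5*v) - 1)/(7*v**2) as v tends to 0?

25/14

Direct substitution gives 0/0.
Apply L'Hôpital: lim (-5*sin(5*v))/(-14*v), still 0/0.
After 2 applications of L'Hôpital's rule the quotient is (-25*cos(5*v))/(-14); substituting v = 0 gives 25/14.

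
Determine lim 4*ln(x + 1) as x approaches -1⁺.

-∞

As x → -1⁺, x + 1 → 0⁺ and ln(x + 1) → −∞.
Multiplying by 4 gives -∞.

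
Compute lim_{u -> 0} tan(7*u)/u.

7

Substitution gives 0/0.
Since tan(θ)/θ → 1 as θ → 0, tan(7u)/(7u) → 1 and the limit is 7.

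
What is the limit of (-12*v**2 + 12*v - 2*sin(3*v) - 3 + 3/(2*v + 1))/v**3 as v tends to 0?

Substitution gives 0/0 (the numerator vanishes to order 3).
Expand each term to order v^3: the coefficient of v^3 in -2·sin(3v) is 9 and in 3·1/(1 + 2v) is -24.
Lower-order terms cancel with the polynomial part, so the numerator is (-15)·v^3 + o(v^3), and the limit is (-15)/(1) = -15.

-15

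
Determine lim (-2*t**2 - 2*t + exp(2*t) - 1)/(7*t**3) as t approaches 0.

Direct substitution gives 0/0.
Apply L'Hôpital: lim (-4*t + 2*e^(2*t) - 2)/(21*t^2), still 0/0.
Apply L'Hôpital: lim (4*e^(2*t) - 4)/(42*t), still 0/0.
After 3 applications of L'Hôpital's rule the quotient is (8*e^(2*t))/(42); substituting t = 0 gives 4/21.

4/21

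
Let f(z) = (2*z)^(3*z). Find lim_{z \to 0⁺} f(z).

1

Base → 0⁺ and exponent → 0⁺: a 0^0 form.
Take logs: 3z·ln(2z). This is 0·(−∞); rewriting as ln(2z)/(1/(3z)) and applying L'Hôpital gives 0.
Hence the limit is e^0 = 1.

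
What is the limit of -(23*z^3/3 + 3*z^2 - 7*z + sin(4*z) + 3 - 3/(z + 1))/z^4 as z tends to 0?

Substitution gives 0/0 (the numerator vanishes to order 4).
Expand each term to order z^4: the coefficient of z^4 in sin(4z) is 0 and in -3·1/(1 + z) is -3.
Lower-order terms cancel with the polynomial part, so the numerator is (-3)·z^4 + o(z^4), and the limit is (-3)/(-1) = 3.

3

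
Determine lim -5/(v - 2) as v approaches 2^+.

As v → 2⁺, (v - 2) → 0⁺, so (v - 2)^1 → 0⁺ and -5/(v - 2)^1 → -∞.

-∞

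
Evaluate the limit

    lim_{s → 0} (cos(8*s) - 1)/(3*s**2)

-32/3

Direct substitution gives 0/0.
Apply L'Hôpital: lim (-8*sin(8*s))/(6*s), still 0/0.
After 2 applications of L'Hôpital's rule the quotient is (-64*cos(8*s))/(6); substituting s = 0 gives -32/3.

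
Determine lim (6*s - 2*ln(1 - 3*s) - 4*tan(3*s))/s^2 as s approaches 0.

9

Substitution gives 0/0 (the numerator vanishes to order 2).
Expand each term to order s^2: the coefficient of s^2 in -2·ln(1 - 3s) is 9 and in -4·tan(3s) is 0.
Lower-order terms cancel with the polynomial part, so the numerator is (9)·s^2 + o(s^2), and the limit is (9)/(1) = 9.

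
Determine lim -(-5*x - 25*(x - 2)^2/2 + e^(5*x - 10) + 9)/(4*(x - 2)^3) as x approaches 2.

-125/24

Direct substitution gives 0/0.
Apply L'Hôpital: lim (-25*x + 5*e^(5*x - 10) + 45)/(-12*(x - 2)^2), still 0/0.
Apply L'Hôpital: lim (25*e^(5*x - 10) - 25)/(48 - 24*x), still 0/0.
After 3 applications of L'Hôpital's rule the quotient is (125*e^(5*x - 10))/(-24); substituting x = 2 gives -125/24.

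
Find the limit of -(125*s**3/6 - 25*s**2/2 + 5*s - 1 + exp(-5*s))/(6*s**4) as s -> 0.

Direct substitution gives 0/0.
Apply L'Hôpital: lim (125*s^2/2 - 25*s + 5 - 5*e^(-5*s))/(-24*s^3), still 0/0.
Apply L'Hôpital: lim (125*s - 25 + 25*e^(-5*s))/(-72*s^2), still 0/0.
Apply L'Hôpital: lim (125 - 125*e^(-5*s))/(-144*s), still 0/0.
After 4 applications of L'Hôpital's rule the quotient is (625*e^(-5*s))/(-144); substituting s = 0 gives -625/144.

-625/144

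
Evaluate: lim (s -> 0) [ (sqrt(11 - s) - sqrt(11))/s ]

-√(11)/22

A 0/0 form; rationalise with √(11 - s) + √11. This collapses the numerator to -s, leaving -1/(√(11 - s) + √11) → -1/(2√11) = -√(11)/22.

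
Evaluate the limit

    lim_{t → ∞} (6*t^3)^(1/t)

1

Base → ∞ and exponent → 0: an ∞^0 form.
Take logs: (1/t)·ln(6·t^3) = (ln 6 + 3·ln t)/t → 0.
So the limit is e^0 = 1.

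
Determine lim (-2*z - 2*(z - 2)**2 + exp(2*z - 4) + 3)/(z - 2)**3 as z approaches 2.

Direct substitution gives 0/0.
Apply L'Hôpital: lim (-4*z + 2*e^(2*z - 4) + 6)/(3*(z - 2)^2), still 0/0.
Apply L'Hôpital: lim (4*e^(2*z - 4) - 4)/(6*z - 12), still 0/0.
After 3 applications of L'Hôpital's rule the quotient is (8*e^(2*z - 4))/(6); substituting z = 2 gives 4/3.

4/3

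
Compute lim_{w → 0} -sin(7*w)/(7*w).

Substitution gives 0/0.
Write it as (7/(-7))·sin(7w)/(7w); since sin(u)/u → 1, the limit is -1.

-1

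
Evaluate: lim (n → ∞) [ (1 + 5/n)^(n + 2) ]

Write it as [(1 + 5/n)^n]^(1) · (1 + 5/n)^(2). The bracketed term tends to e^(5) and the second factor to 1, so the limit is e^(5).

e^(5)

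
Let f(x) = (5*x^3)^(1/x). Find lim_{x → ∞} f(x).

Base → ∞ and exponent → 0: an ∞^0 form.
Take logs: (1/x)·ln(5·x^3) = (ln 5 + 3·ln x)/x → 0.
So the limit is e^0 = 1.

1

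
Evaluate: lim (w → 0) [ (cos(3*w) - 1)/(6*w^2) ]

Direct substitution gives 0/0.
Apply L'Hôpital: lim (-3*sin(3*w))/(12*w), still 0/0.
After 2 applications of L'Hôpital's rule the quotient is (-9*cos(3*w))/(12); substituting w = 0 gives -3/4.

-3/4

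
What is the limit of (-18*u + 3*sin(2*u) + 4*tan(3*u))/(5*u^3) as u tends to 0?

32/5

Substitution gives 0/0; apply L'Hôpital's rule 3 times.
After differentiating numerator and denominator 3 times the quotient is (-24*cos(2*u) + 648*tan(3*u)^4 + 864*tan(3*u)^2 + 216)/(30); at u = 0 this is 32/5.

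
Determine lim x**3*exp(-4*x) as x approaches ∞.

0

Write as x^3/e^{4x}, an ∞/∞ form.
Exponential growth dominates any polynomial, so repeated L'Hôpital (or the standard result) gives 0.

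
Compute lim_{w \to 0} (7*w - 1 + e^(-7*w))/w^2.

Direct substitution gives 0/0.
Apply L'Hôpital: lim (7 - 7*e^(-7*w))/(2*w), still 0/0.
After 2 applications of L'Hôpital's rule the quotient is (49*e^(-7*w))/(2); substituting w = 0 gives 49/2.

49/2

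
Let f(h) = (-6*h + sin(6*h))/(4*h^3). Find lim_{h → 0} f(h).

-9

Direct substitution gives 0/0.
Apply L'Hôpital: lim (6*cos(6*h) - 6)/(12*h^2), still 0/0.
Apply L'Hôpital: lim (-36*sin(6*h))/(24*h), still 0/0.
After 3 applications of L'Hôpital's rule the quotient is (-216*cos(6*h))/(24); substituting h = 0 gives -9.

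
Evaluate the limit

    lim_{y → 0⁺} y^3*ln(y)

This is a 0·(−∞) form. Rewrite as 1·ln(y) / y^(−3) and apply L'Hôpital:
the derivative quotient is 1·(1/y) / (−3·y^(−4)) = (-1/3)·y^3 → 0.

0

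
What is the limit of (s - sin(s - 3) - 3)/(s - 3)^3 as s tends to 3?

1/6

Direct substitution gives 0/0.
Apply L'Hôpital: lim (1 - cos(s - 3))/(3*(s - 3)^2), still 0/0.
Apply L'Hôpital: lim (sin(s - 3))/(6*s - 18), still 0/0.
After 3 applications of L'Hôpital's rule the quotient is (cos(s - 3))/(6); substituting s = 3 gives 1/6.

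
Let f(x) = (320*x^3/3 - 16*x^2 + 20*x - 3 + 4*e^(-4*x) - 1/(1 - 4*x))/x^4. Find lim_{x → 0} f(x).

Substitution gives 0/0 (the numerator vanishes to order 4).
Expand each term to order x^4: the coefficient of x^4 in −1/(1 - 4x) is -256 and in 4·e^(-4x) is 128/3.
Lower-order terms cancel with the polynomial part, so the numerator is (-640/3)·x^4 + o(x^4), and the limit is (-640/3)/(1) = -640/3.

-640/3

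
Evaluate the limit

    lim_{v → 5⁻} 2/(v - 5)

-∞

As v → 5⁻, (v - 5) → 0⁻, so (v - 5)^1 → 0⁻ and 2/(v - 5)^1 → -∞.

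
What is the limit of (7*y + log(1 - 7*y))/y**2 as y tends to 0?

-49/2

Direct substitution gives 0/0.
Apply L'Hôpital: lim (7 - 7/(1 - 7*y))/(2*y), still 0/0.
After 2 applications of L'Hôpital's rule the quotient is (-49/(1 - 7*y)^2)/(2); substituting y = 0 gives -49/2.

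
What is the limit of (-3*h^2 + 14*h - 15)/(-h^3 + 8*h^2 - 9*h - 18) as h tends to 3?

-1/3

Since h = 3 makes numerator and denominator zero, (h - 3) divides both.
Cancelling it gives (5 - 3*h)/(-h^2 + 5*h + 6); now plug in h = 3 to get -1/3.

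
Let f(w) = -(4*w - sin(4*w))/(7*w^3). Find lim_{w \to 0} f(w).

-32/21

Direct substitution gives 0/0.
Apply L'Hôpital: lim (4 - 4*cos(4*w))/(-21*w^2), still 0/0.
Apply L'Hôpital: lim (16*sin(4*w))/(-42*w), still 0/0.
After 3 applications of L'Hôpital's rule the quotient is (64*cos(4*w))/(-42); substituting w = 0 gives -32/21.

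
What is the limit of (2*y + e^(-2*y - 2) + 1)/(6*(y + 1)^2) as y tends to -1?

Direct substitution gives 0/0.
Apply L'Hôpital: lim (2 - 2*e^(-2*y - 2))/(12*y + 12), still 0/0.
After 2 applications of L'Hôpital's rule the quotient is (4*e^(-2*y - 2))/(12); substituting y = -1 gives 1/3.

1/3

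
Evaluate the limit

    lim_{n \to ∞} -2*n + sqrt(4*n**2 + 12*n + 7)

3

An ∞ − ∞ form. Rationalising with the conjugate, the difference becomes (12n + 7) / (√(4*n^2 + 12*n + 7) + 2n).
For large n the denominator behaves like 2·2n, so the quotient tends to 12/4 = 3.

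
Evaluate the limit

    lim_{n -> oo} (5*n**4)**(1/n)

Base → ∞ and exponent → 0: an ∞^0 form.
Take logs: (1/n)·ln(5·n^4) = (ln 5 + 4·ln n)/n → 0.
So the limit is e^0 = 1.

1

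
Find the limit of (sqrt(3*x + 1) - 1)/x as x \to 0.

3/2

Substitution gives 0/0. Multiply numerator and denominator by the conjugate √(1 + 3x) + √1.
The numerator becomes (1 + 3x) − 1 = 3x, so the expression simplifies to 3/(√(1 + 3x) + √1).
Letting x → 0 gives 3/(2√1) = 3/2.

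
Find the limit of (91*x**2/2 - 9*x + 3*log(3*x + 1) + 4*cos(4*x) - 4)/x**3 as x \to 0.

27

Substitution gives 0/0; apply L'Hôpital's rule 3 times.
After differentiating numerator and denominator 3 times the quotient is (256*sin(4*x) + 162/(3*x + 1)^3)/(6); at x = 0 this is 27.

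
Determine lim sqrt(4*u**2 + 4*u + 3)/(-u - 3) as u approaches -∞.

2

For large |u|, √(4*u^2 + 4*u + 3) ≈ √4·|u| and the denominator ≈ -u.
Since u → −∞, |u| = −u, giving −√4/(-1) = 2.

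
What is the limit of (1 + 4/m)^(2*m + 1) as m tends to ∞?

Write it as [(1 + 4/m)^m]^(2) · (1 + 4/m)^(1). The bracketed term tends to e^(4) and the second factor to 1, so the limit is e^(8).

e^(8)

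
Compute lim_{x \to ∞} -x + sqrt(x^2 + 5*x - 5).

5/2

An ∞ − ∞ form. Rationalising with the conjugate, the difference becomes (5x - 5) / (√(x^2 + 5*x - 5) + x).
For large x the denominator behaves like 2·x, so the quotient tends to 5/2 = 5/2.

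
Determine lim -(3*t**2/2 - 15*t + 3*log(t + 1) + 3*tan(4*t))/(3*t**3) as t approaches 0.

Substitution gives 0/0; apply L'Hôpital's rule 3 times.
After differentiating numerator and denominator 3 times the quotient is (6*(64*(t + 1)^3*(3*tan(4*t)^2 + 1)/cos(4*t)^2 + 1)/(t + 1)^3)/(-18); at t = 0 this is -65/3.

-65/3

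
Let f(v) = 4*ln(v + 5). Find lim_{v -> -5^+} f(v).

As v → -5⁺, v + 5 → 0⁺ and ln(v + 5) → −∞.
Multiplying by 4 gives -∞.

-∞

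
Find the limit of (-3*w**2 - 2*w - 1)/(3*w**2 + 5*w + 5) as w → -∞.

Numerator and denominator both have degree 2.
Dividing every term by w^2, all lower-order terms vanish and the limit is the ratio of leading coefficients, -3/(3) = -1.

-1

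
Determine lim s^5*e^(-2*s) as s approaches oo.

Write as s^5/e^{2s}, an ∞/∞ form.
Exponential growth dominates any polynomial, so repeated L'Hôpital (or the standard result) gives 0.

0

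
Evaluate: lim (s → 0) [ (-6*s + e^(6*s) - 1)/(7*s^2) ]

Direct substitution gives 0/0.
Apply L'Hôpital: lim (6*e^(6*s) - 6)/(14*s), still 0/0.
After 2 applications of L'Hôpital's rule the quotient is (36*e^(6*s))/(14); substituting s = 0 gives 18/7.

18/7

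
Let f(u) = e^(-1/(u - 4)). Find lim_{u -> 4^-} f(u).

As u → 4⁻, -1/(u - 4) → +∞, so e^(-1/(u - 4)) → ∞.

∞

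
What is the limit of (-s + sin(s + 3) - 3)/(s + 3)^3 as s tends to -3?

-1/6

Direct substitution gives 0/0.
Apply L'Hôpital: lim (cos(s + 3) - 1)/(3*(s + 3)^2), still 0/0.
Apply L'Hôpital: lim (-sin(s + 3))/(6*s + 18), still 0/0.
After 3 applications of L'Hôpital's rule the quotient is (-cos(s + 3))/(6); substituting s = -3 gives -1/6.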